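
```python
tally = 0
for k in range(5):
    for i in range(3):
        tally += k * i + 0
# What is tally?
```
Trace:
  tally=0
  tally=0, k=0, i=0
  tally=0, k=0, i=1
  tally=0, k=0, i=2
  tally=0, k=1, i=0
  tally=1, k=1, i=1
  tally=3, k=1, i=2
  tally=3, k=2, i=0
  tally=5, k=2, i=1
  tally=9, k=2, i=2
  tally=9, k=3, i=0
  tally=12, k=3, i=1
  tally=18, k=3, i=2
  tally=18, k=4, i=0
  tally=22, k=4, i=1
  tally=30, k=4, i=2

Final answer: 30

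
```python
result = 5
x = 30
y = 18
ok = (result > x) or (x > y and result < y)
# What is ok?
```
Trace:
  result=5
  result=5, x=30
  result=5, x=30, y=18
  result=5, x=30, y=18, ok=True

Final answer: True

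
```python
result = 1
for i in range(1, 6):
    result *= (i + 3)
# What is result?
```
Trace:
  result=1
  result=4, i=1
  result=20, i=2
  result=120, i=3
  result=840, i=4
  result=6720, i=5

Final answer: 6720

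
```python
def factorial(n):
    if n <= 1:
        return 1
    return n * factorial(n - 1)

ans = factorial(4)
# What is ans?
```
Call trace:
factorial(n=4)
  factorial(n=3)
    factorial(n=2)
      factorial(n=1)
      -> return 1
    -> return 2
  -> return 6
-> return 24

Final answer: 24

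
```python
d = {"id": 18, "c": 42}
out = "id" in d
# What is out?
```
Trace:
  d={'id': 18, 'c': 42}
  d={'id': 18, 'c': 42}, out=True

Final answer: True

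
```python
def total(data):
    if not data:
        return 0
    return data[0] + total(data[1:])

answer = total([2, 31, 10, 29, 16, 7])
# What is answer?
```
Call trace:
total(data=[2, 31, 10, 29, 16, 7])
  total(data=[31, 10, 29, 16, 7])
    total(data=[10, 29, 16, 7])
      total(data=[29, 16, 7])
        total(data=[16, 7])
          total(data=[7])
            total(data=[])
            -> return 0
          -> return 7
        -> return 23
      -> return 52
    -> return 62
  -> return 93
-> return 95

Final answer: 95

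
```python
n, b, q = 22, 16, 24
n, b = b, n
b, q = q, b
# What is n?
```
Trace:
  n=22, b=16, q=24
  n=16, b=22, q=24
  n=16, b=24, q=22

Final answer: 16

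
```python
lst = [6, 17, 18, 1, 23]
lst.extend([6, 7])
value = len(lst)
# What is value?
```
Trace:
  lst=[6, 17, 18, 1, 23]
  lst=[6, 17, 18, 1, 23, 6, 7]
  lst=[6, 17, 18, 1, 23, 6, 7], value=7

Final answer: 7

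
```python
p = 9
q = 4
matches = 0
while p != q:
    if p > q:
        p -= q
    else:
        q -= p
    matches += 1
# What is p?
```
Trace:
  p=9
  p=9, q=4
  p=9, q=4, matches=0
  p=5, q=4, matches=1
  p=1, q=4, matches=2
  p=1, q=3, matches=3
  p=1, q=2, matches=4
  p=1, q=1, matches=5

Final answer: 1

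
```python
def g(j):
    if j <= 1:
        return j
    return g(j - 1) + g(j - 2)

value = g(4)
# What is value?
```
Call trace (a repeated sub-call is expanded the first time; later identical calls just restate its return value):
g(j=4)
  g(j=3)
    g(j=2)
      g(j=1)
      -> return 1
      g(j=0)
      -> return 0
    -> return 1
    g(j=1)
    -> return 1
  -> return 2
  g(j=2) -> return 1  (same call as traced above)
-> return 3

Final answer: 3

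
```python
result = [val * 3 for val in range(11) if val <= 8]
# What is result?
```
Trace:
  val=0
  val=1
  val=2
  val=3
  val=4
  val=5
  val=6
  val=7
  val=8
  val=9
  val=10
  result=[0, 3, 6, 9, 12, 15, 18, 21, 24]

Final answer: [0, 3, 6, 9, 12, 15, 18, 21, 24]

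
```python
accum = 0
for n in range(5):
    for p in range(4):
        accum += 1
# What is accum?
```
Trace:
  accum=0
  accum=1, n=0, p=0
  accum=2, n=0, p=1
  accum=3, n=0, p=2
  accum=4, n=0, p=3
  accum=5, n=1, p=0
  accum=6, n=1, p=1
  accum=7, n=1, p=2
  accum=8, n=1, p=3
  accum=9, n=2, p=0
  accum=10, n=2, p=1
  accum=11, n=2, p=2
  accum=12, n=2, p=3
  accum=13, n=3, p=0
  accum=14, n=3, p=1
  accum=15, n=3, p=2
  accum=16, n=3, p=3
  accum=17, n=4, p=0
  accum=18, n=4, p=1
  accum=19, n=4, p=2
  accum=20, n=4, p=3

Final answer: 20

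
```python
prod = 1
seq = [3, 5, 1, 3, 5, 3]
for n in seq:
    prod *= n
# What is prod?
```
Trace:
  prod=1
  prod=3, n=3
  prod=15, n=5
  prod=15, n=1
  prod=45, n=3
  prod=225, n=5
  prod=675, n=3

Final answer: 675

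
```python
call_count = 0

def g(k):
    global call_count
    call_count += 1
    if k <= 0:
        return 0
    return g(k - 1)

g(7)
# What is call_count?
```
Call trace:
g(k=7)
  g(k=6)
    g(k=5)
      g(k=4)
        g(k=3)
          g(k=2)
            g(k=1)
              g(k=0)
              -> return 0
            -> return 0
          -> return 0
        -> return 0
      -> return 0
    -> return 0
  -> return 0
-> return 0

call_count is incremented once per call. g is entered once for each k = 7, 6, 5, 4, 3, 2, 1, 0 (the k <= 0 call returns without recursing), i.e. 7 + 1 calls.
call_count = 8

Final answer: 8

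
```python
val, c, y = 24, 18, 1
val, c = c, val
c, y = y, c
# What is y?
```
Trace:
  val=24, c=18, y=1
  val=18, c=24, y=1
  val=18, c=1, y=24

Final answer: 24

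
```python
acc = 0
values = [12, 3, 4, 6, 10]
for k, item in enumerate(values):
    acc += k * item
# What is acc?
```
Trace:
  acc=0
  acc=0, k=0, item=12
  acc=3, k=1, item=3
  acc=11, k=2, item=4
  acc=29, k=3, item=6
  acc=69, k=4, item=10

Final answer: 69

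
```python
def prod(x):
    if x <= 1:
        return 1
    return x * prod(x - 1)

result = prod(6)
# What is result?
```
Call trace:
prod(x=6)
  prod(x=5)
    prod(x=4)
      prod(x=3)
        prod(x=2)
          prod(x=1)
          -> return 1
        -> return 2
      -> return 6
    -> return 24
  -> return 120
-> return 720

Final answer: 720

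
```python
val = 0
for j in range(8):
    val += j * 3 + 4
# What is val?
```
Trace:
  val=0
  val=4, j=0
  val=11, j=1
  val=21, j=2
  val=34, j=3
  val=50, j=4
  val=69, j=5
  val=91, j=6
  val=116, j=7

Final answer: 116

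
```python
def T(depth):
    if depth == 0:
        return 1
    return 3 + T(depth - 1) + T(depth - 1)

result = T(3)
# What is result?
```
Call trace (a repeated sub-call is expanded the first time; later identical calls just restate its return value):
T(depth=3)
  T(depth=2)
    T(depth=1)
      T(depth=0)
      -> return 1
      T(depth=0)
      -> return 1
    -> return 5
    T(depth=1) -> return 5  (same call as traced above)
  -> return 13
  T(depth=2) -> return 13  (same call as traced above)
-> return 29

Final answer: 29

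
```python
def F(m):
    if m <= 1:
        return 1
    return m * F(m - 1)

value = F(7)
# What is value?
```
Call trace:
F(m=7)
  F(m=6)
    F(m=5)
      F(m=4)
        F(m=3)
          F(m=2)
            F(m=1)
            -> return 1
          -> return 2
        -> return 6
      -> return 24
    -> return 120
  -> return 720
-> return 5040

Final answer: 5040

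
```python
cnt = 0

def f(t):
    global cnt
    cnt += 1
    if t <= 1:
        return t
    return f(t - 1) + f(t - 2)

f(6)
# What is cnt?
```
Call trace (a repeated sub-call is expanded the first time; later identical calls just restate its return value):
f(t=6)
  f(t=5)
    f(t=4)
      f(t=3)
        f(t=2)
          f(t=1)
          -> return 1
          f(t=0)
          -> return 0
        -> return 1
        f(t=1)
        -> return 1
      -> return 2
      f(t=2) -> return 1  (same call as traced above)
    -> return 3
    f(t=3) -> return 2  (same call as traced above)
  -> return 5
  f(t=4) -> return 3  (same call as traced above)
-> return 8

cnt is incremented once per call, so count the calls in each subtree. Let C(t) = number of calls made by f(t).
C(0) = C(1) = 1 (base case, no recursion); C(t) = 1 + C(t - 1) + C(t - 2) otherwise.
C(2) = 1 + C(1) + C(0) = 1 + 1 + 1 = 3
C(3) = 1 + C(2) + C(1) = 1 + 3 + 1 = 5
C(4) = 1 + C(3) + C(2) = 1 + 5 + 3 = 9
C(5) = 1 + C(4) + C(3) = 1 + 9 + 5 = 15
C(6) = 1 + C(5) + C(4) = 1 + 15 + 9 = 25
cnt = C(6) = 25

Final answer: 25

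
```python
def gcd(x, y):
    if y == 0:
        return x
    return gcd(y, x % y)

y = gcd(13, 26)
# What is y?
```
Call trace:
gcd(x=13, y=26)
  gcd(x=26, y=13)
    gcd(x=13, y=0)
    -> return 13
  -> return 13
-> return 13

Final answer: 13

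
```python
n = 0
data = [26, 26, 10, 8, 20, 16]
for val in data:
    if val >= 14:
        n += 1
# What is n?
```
Trace:
  n=0
  n=1, val=26
  n=2, val=26
  n=2, val=10
  n=2, val=8
  n=3, val=20
  n=4, val=16

Final answer: 4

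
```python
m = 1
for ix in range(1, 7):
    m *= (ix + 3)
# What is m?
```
Trace:
  m=1
  m=4, ix=1
  m=20, ix=2
  m=120, ix=3
  m=840, ix=4
  m=6720, ix=5
  m=60480, ix=6

Final answer: 60480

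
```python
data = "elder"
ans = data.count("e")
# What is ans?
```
Trace:
  data='elder'
  data='elder', ans=2

Final answer: 2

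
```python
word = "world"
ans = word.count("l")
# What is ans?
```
Trace:
  word='world'
  word='world', ans=1

Final answer: 1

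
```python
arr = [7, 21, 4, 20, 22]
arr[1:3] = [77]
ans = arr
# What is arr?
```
Trace:
  arr=[7, 21, 4, 20, 22]
  arr=[7, 77, 20, 22]
  arr=[7, 77, 20, 22], ans=[7, 77, 20, 22]

Final answer: [7, 77, 20, 22]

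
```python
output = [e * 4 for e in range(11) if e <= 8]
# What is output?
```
Trace:
  e=0
  e=1
  e=2
  e=3
  e=4
  e=5
  e=6
  e=7
  e=8
  e=9
  e=10
  output=[0, 4, 8, 12, 16, 20, 24, 28, 32]

Final answer: [0, 4, 8, 12, 16, 20, 24, 28, 32]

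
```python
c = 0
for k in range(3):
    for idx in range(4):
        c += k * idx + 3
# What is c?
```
Trace:
  c=0
  c=3, k=0, idx=0
  c=6, k=0, idx=1
  c=9, k=0, idx=2
  c=12, k=0, idx=3
  c=15, k=1, idx=0
  c=19, k=1, idx=1
  c=24, k=1, idx=2
  c=30, k=1, idx=3
  c=33, k=2, idx=0
  c=38, k=2, idx=1
  c=45, k=2, idx=2
  c=54, k=2, idx=3

Final answer: 54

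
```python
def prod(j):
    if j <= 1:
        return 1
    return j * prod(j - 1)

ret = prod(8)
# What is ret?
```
Call trace:
prod(j=8)
  prod(j=7)
    prod(j=6)
      prod(j=5)
        prod(j=4)
          prod(j=3)
            prod(j=2)
              prod(j=1)
              -> return 1
            -> return 2
          -> return 6
        -> return 24
      -> return 120
    -> return 720
  -> return 5040
-> return 40320

Final answer: 40320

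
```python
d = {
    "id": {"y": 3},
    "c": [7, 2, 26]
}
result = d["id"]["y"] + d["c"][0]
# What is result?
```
Trace:
  d={'id': {'y': 3}, 'c': [7, 2, 26]}
  d={'id': {'y': 3}, 'c': [7, 2, 26]}, result=10

Final answer: 10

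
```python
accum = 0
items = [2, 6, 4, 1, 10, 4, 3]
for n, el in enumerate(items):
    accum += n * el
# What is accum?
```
Trace:
  accum=0
  accum=0, n=0, el=2
  accum=6, n=1, el=6
  accum=14, n=2, el=4
  accum=17, n=3, el=1
  accum=57, n=4, el=10
  accum=77, n=5, el=4
  accum=95, n=6, el=3

Final answer: 95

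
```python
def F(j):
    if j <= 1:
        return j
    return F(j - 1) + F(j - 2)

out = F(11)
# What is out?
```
Call trace (a repeated sub-call is expanded the first time; later identical calls just restate its return value):
F(j=11)
  F(j=10)
    F(j=9)
      F(j=8)
        F(j=7)
          F(j=6)
            F(j=5)
              F(j=4)
                F(j=3)
                  F(j=2)
                    F(j=1)
                    -> return 1
                    F(j=0)
                    -> return 0
                  -> return 1
                  F(j=1)
                  -> return 1
                -> return 2
                F(j=2) -> return 1  (same call as traced above)
              -> return 3
              F(j=3) -> return 2  (same call as traced above)
            -> return 5
            F(j=4) -> return 3  (same call as traced above)
          -> return 8
          F(j=5) -> return 5  (same call as traced above)
        -> return 13
        F(j=6) -> return 8  (same call as traced above)
      -> return 21
      F(j=7) -> return 13  (same call as traced above)
    -> return 34
    F(j=8) -> return 21  (same call as traced above)
  -> return 55
  F(j=9) -> return 34  (same call as traced above)
-> return 89

Final answer: 89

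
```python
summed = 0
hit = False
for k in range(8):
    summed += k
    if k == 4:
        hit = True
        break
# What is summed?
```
Trace:
  summed=0
  summed=0, hit=False
  summed=0, hit=False, k=0
  summed=1, hit=False, k=1
  summed=3, hit=False, k=2
  summed=6, hit=False, k=3
  summed=10, hit=True, k=4

Final answer: 10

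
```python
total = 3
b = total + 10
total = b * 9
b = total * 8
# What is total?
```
Trace:
  total=3
  total=3, b=13
  total=117, b=13
  total=117, b=936

Final answer: 117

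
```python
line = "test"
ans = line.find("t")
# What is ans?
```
Trace:
  line='test'
  line='test', ans=0

Final answer: 0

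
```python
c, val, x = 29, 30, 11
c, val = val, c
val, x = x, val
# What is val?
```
Trace:
  c=29, val=30, x=11
  c=30, val=29, x=11
  c=30, val=11, x=29

Final answer: 11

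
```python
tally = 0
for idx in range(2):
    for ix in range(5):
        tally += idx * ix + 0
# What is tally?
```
Trace:
  tally=0
  tally=0, idx=0, ix=0
  tally=0, idx=0, ix=1
  tally=0, idx=0, ix=2
  tally=0, idx=0, ix=3
  tally=0, idx=0, ix=4
  tally=0, idx=1, ix=0
  tally=1, idx=1, ix=1
  tally=3, idx=1, ix=2
  tally=6, idx=1, ix=3
  tally=10, idx=1, ix=4

Final answer: 10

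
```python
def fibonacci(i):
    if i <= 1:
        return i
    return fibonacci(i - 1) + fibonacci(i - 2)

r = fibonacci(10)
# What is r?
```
Call trace (a repeated sub-call is expanded the first time; later identical calls just restate its return value):
fibonacci(i=10)
  fibonacci(i=9)
    fibonacci(i=8)
      fibonacci(i=7)
        fibonacci(i=6)
          fibonacci(i=5)
            fibonacci(i=4)
              fibonacci(i=3)
                fibonacci(i=2)
                  fibonacci(i=1)
                  -> return 1
                  fibonacci(i=0)
                  -> return 0
                -> return 1
                fibonacci(i=1)
                -> return 1
              -> return 2
              fibonacci(i=2) -> return 1  (same call as traced above)
            -> return 3
            fibonacci(i=3) -> return 2  (same call as traced above)
          -> return 5
          fibonacci(i=4) -> return 3  (same call as traced above)
        -> return 8
        fibonacci(i=5) -> return 5  (same call as traced above)
      -> return 13
      fibonacci(i=6) -> return 8  (same call as traced above)
    -> return 21
    fibonacci(i=7) -> return 13  (same call as traced above)
  -> return 34
  fibonacci(i=8) -> return 21  (same call as traced above)
-> return 55

Final answer: 55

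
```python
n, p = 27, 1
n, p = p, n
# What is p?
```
Trace:
  n=27, p=1
  n=1, p=27

Final answer: 27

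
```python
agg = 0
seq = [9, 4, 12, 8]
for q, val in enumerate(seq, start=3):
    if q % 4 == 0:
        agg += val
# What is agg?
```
Trace:
  agg=0
  agg=0, q=3, val=9
  agg=4, q=4, val=4
  agg=4, q=5, val=12
  agg=4, q=6, val=8

Final answer: 4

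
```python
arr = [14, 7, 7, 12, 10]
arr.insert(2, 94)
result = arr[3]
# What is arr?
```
Trace:
  arr=[14, 7, 7, 12, 10]
  arr=[14, 7, 94, 7, 12, 10]
  arr=[14, 7, 94, 7, 12, 10], result=7

Final answer: [14, 7, 94, 7, 12, 10]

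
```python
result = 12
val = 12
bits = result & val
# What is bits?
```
Trace:
  result=12
  result=12, val=12
  result=12, val=12, bits=12

Final answer: 12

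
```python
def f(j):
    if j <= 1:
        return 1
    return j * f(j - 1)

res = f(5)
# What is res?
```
Call trace:
f(j=5)
  f(j=4)
    f(j=3)
      f(j=2)
        f(j=1)
        -> return 1
      -> return 2
    -> return 6
  -> return 24
-> return 120

Final answer: 120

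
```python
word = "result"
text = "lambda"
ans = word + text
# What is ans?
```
Trace:
  word='result'
  word='result', text='lambda'
  word='result', text='lambda', ans='resultlambda'

Final answer: 'resultlambda'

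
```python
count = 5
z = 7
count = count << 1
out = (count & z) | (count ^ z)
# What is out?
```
Trace:
  count=5
  count=5, z=7
  count=10, z=7
  count=10, z=7, out=15

Final answer: 15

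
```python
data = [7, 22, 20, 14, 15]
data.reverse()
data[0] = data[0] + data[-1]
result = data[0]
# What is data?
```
Trace:
  data=[7, 22, 20, 14, 15]
  data=[15, 14, 20, 22, 7]
  data=[22, 14, 20, 22, 7]
  data=[22, 14, 20, 22, 7], result=22

Final answer: [22, 14, 20, 22, 7]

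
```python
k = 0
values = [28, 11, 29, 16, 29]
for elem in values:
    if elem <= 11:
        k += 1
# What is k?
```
Trace:
  k=0
  k=0, elem=28
  k=1, elem=11
  k=1, elem=29
  k=1, elem=16
  k=1, elem=29

Final answer: 1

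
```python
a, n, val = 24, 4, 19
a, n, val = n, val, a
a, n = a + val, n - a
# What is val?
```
Trace:
  a=24, n=4, val=19
  a=4, n=19, val=24
  a=28, n=15, val=24

Final answer: 24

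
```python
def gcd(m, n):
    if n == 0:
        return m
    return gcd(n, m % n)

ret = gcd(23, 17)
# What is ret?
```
Call trace:
gcd(m=23, n=17)
  gcd(m=17, n=6)
    gcd(m=6, n=5)
      gcd(m=5, n=1)
        gcd(m=1, n=0)
        -> return 1
      -> return 1
    -> return 1
  -> return 1
-> return 1

Final answer: 1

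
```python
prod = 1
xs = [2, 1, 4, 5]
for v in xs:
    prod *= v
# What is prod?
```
Trace:
  prod=1
  prod=2, v=2
  prod=2, v=1
  prod=8, v=4
  prod=40, v=5

Final answer: 40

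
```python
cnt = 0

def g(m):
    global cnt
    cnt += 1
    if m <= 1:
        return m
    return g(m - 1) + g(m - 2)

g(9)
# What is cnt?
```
Call trace (a repeated sub-call is expanded the first time; later identical calls just restate its return value):
g(m=9)
  g(m=8)
    g(m=7)
      g(m=6)
        g(m=5)
          g(m=4)
            g(m=3)
              g(m=2)
                g(m=1)
                -> return 1
                g(m=0)
                -> return 0
              -> return 1
              g(m=1)
              -> return 1
            -> return 2
            g(m=2) -> return 1  (same call as traced above)
          -> return 3
          g(m=3) -> return 2  (same call as traced above)
        -> return 5
        g(m=4) -> return 3  (same call as traced above)
      -> return 8
      g(m=5) -> return 5  (same call as traced above)
    -> return 13
    g(m=6) -> return 8  (same call as traced above)
  -> return 21
  g(m=7) -> return 13  (same call as traced above)
-> return 34

cnt is incremented once per call, so count the calls in each subtree. Let C(m) = number of calls made by g(m).
C(0) = C(1) = 1 (base case, no recursion); C(m) = 1 + C(m - 1) + C(m - 2) otherwise.
C(2) = 1 + C(1) + C(0) = 1 + 1 + 1 = 3
C(3) = 1 + C(2) + C(1) = 1 + 3 + 1 = 5
C(4) = 1 + C(3) + C(2) = 1 + 5 + 3 = 9
C(5) = 1 + C(4) + C(3) = 1 + 9 + 5 = 15
C(6) = 1 + C(5) + C(4) = 1 + 15 + 9 = 25
C(7) = 1 + C(6) + C(5) = 1 + 25 + 15 = 41
C(8) = 1 + C(7) + C(6) = 1 + 41 + 25 = 67
C(9) = 1 + C(8) + C(7) = 1 + 67 + 41 = 109
cnt = C(9) = 109

Final answer: 109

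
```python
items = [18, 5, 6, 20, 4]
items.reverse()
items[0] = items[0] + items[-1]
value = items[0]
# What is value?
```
Trace:
  items=[18, 5, 6, 20, 4]
  items=[4, 20, 6, 5, 18]
  items=[22, 20, 6, 5, 18]
  items=[22, 20, 6, 5, 18], value=22

Final answer: 22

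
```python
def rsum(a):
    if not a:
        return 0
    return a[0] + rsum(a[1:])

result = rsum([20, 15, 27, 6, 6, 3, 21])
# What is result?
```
Call trace:
rsum(a=[20, 15, 27, 6, 6, 3, 21])
  rsum(a=[15, 27, 6, 6, 3, 21])
    rsum(a=[27, 6, 6, 3, 21])
      rsum(a=[6, 6, 3, 21])
        rsum(a=[6, 3, 21])
          rsum(a=[3, 21])
            rsum(a=[21])
              rsum(a=[])
              -> return 0
            -> return 21
          -> return 24
        -> return 30
      -> return 36
    -> return 63
  -> return 78
-> return 98

Final answer: 98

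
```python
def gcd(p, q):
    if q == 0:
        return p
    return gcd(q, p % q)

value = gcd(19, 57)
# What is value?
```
Call trace:
gcd(p=19, q=57)
  gcd(p=57, q=19)
    gcd(p=19, q=0)
    -> return 19
  -> return 19
-> return 19

Final answer: 19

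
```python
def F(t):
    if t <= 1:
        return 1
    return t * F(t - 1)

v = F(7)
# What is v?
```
Call trace:
F(t=7)
  F(t=6)
    F(t=5)
      F(t=4)
        F(t=3)
          F(t=2)
            F(t=1)
            -> return 1
          -> return 2
        -> return 6
      -> return 24
    -> return 120
  -> return 720
-> return 5040

Final answer: 5040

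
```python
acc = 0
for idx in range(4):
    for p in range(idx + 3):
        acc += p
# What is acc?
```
Trace:
  acc=0
  acc=0, idx=0, p=0
  acc=1, idx=0, p=1
  acc=3, idx=0, p=2
  acc=3, idx=1, p=0
  acc=4, idx=1, p=1
  acc=6, idx=1, p=2
  acc=9, idx=1, p=3
  acc=9, idx=2, p=0
  acc=10, idx=2, p=1
  acc=12, idx=2, p=2
  acc=15, idx=2, p=3
  acc=19, idx=2, p=4
  acc=19, idx=3, p=0
  acc=20, idx=3, p=1
  acc=22, idx=3, p=2
  acc=25, idx=3, p=3
  acc=29, idx=3, p=4
  acc=34, idx=3, p=5

Final answer: 34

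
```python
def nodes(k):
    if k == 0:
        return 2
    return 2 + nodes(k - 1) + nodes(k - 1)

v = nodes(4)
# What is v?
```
Call trace (a repeated sub-call is expanded the first time; later identical calls just restate its return value):
nodes(k=4)
  nodes(k=3)
    nodes(k=2)
      nodes(k=1)
        nodes(k=0)
        -> return 2
        nodes(k=0)
        -> return 2
      -> return 6
      nodes(k=1) -> return 6  (same call as traced above)
    -> return 14
    nodes(k=2) -> return 14  (same call as traced above)
  -> return 30
  nodes(k=3) -> return 30  (same call as traced above)
-> return 62

Final answer: 62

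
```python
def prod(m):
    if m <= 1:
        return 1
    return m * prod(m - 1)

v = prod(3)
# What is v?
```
Call trace:
prod(m=3)
  prod(m=2)
    prod(m=1)
    -> return 1
  -> return 2
-> return 6

Final answer: 6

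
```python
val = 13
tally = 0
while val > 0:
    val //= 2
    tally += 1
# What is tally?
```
Trace:
  val=13
  val=13, tally=0
  val=6, tally=1
  val=3, tally=2
  val=1, tally=3
  val=0, tally=4

Final answer: 4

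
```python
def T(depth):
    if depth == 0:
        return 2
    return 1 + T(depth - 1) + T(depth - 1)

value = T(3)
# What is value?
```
Call trace (a repeated sub-call is expanded the first time; later identical calls just restate its return value):
T(depth=3)
  T(depth=2)
    T(depth=1)
      T(depth=0)
      -> return 2
      T(depth=0)
      -> return 2
    -> return 5
    T(depth=1) -> return 5  (same call as traced above)
  -> return 11
  T(depth=2) -> return 11  (same call as traced above)
-> return 23

Final answer: 23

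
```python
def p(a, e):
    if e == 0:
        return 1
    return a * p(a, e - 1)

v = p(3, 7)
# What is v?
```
Call trace:
p(a=3, e=7)
  p(a=3, e=6)
    p(a=3, e=5)
      p(a=3, e=4)
        p(a=3, e=3)
          p(a=3, e=2)
            p(a=3, e=1)
              p(a=3, e=0)
              -> return 1
            -> return 3
          -> return 9
        -> return 27
      -> return 81
    -> return 243
  -> return 729
-> return 2187

Final answer: 2187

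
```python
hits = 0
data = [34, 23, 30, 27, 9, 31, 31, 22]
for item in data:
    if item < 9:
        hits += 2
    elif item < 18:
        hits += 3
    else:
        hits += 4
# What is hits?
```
Trace:
  hits=0
  hits=4, item=34
  hits=8, item=23
  hits=12, item=30
  hits=16, item=27
  hits=19, item=9
  hits=23, item=31
  hits=27, item=31
  hits=31, item=22

Final answer: 31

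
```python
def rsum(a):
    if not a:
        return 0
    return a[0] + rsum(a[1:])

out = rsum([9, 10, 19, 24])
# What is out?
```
Call trace:
rsum(a=[9, 10, 19, 24])
  rsum(a=[10, 19, 24])
    rsum(a=[19, 24])
      rsum(a=[24])
        rsum(a=[])
        -> return 0
      -> return 24
    -> return 43
  -> return 53
-> return 62

Final answer: 62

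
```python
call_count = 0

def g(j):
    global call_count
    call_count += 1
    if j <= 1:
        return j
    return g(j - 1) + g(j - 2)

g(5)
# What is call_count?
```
Call trace (a repeated sub-call is expanded the first time; later identical calls just restate its return value):
g(j=5)
  g(j=4)
    g(j=3)
      g(j=2)
        g(j=1)
        -> return 1
        g(j=0)
        -> return 0
      -> return 1
      g(j=1)
      -> return 1
    -> return 2
    g(j=2) -> return 1  (same call as traced above)
  -> return 3
  g(j=3) -> return 2  (same call as traced above)
-> return 5

call_count is incremented once per call, so count the calls in each subtree. Let C(j) = number of calls made by g(j).
C(0) = C(1) = 1 (base case, no recursion); C(j) = 1 + C(j - 1) + C(j - 2) otherwise.
C(2) = 1 + C(1) + C(0) = 1 + 1 + 1 = 3
C(3) = 1 + C(2) + C(1) = 1 + 3 + 1 = 5
C(4) = 1 + C(3) + C(2) = 1 + 5 + 3 = 9
C(5) = 1 + C(4) + C(3) = 1 + 9 + 5 = 15
call_count = C(5) = 15

Final answer: 15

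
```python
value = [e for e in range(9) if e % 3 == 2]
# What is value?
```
Trace:
  e=0
  e=1
  e=2
  e=3
  e=4
  e=5
  e=6
  e=7
  e=8
  value=[2, 5, 8]

Final answer: [2, 5, 8]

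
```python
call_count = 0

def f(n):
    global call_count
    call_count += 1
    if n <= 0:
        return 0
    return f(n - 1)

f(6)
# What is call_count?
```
Call trace:
f(n=6)
  f(n=5)
    f(n=4)
      f(n=3)
        f(n=2)
          f(n=1)
            f(n=0)
            -> return 0
          -> return 0
        -> return 0
      -> return 0
    -> return 0
  -> return 0
-> return 0

call_count is incremented once per call. f is entered once for each n = 6, 5, 4, 3, 2, 1, 0 (the n <= 0 call returns without recursing), i.e. 6 + 1 calls.
call_count = 7

Final answer: 7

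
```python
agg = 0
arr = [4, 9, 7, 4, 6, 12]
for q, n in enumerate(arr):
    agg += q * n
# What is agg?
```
Trace:
  agg=0
  agg=0, q=0, n=4
  agg=9, q=1, n=9
  agg=23, q=2, n=7
  agg=35, q=3, n=4
  agg=59, q=4, n=6
  agg=119, q=5, n=12

Final answer: 119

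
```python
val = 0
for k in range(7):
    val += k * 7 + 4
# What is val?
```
Trace:
  val=0
  val=4, k=0
  val=15, k=1
  val=33, k=2
  val=58, k=3
  val=90, k=4
  val=129, k=5
  val=175, k=6

Final answer: 175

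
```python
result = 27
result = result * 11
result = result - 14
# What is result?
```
Trace:
  result=27
  result=297
  result=283

Final answer: 283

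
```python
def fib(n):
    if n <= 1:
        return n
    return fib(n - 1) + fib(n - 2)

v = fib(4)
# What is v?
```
Call trace (a repeated sub-call is expanded the first time; later identical calls just restate its return value):
fib(n=4)
  fib(n=3)
    fib(n=2)
      fib(n=1)
      -> return 1
      fib(n=0)
      -> return 0
    -> return 1
    fib(n=1)
    -> return 1
  -> return 2
  fib(n=2) -> return 1  (same call as traced above)
-> return 3

Final answer: 3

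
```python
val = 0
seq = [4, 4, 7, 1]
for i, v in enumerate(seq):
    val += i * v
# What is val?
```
Trace:
  val=0
  val=0, i=0, v=4
  val=4, i=1, v=4
  val=18, i=2, v=7
  val=21, i=3, v=1

Final answer: 21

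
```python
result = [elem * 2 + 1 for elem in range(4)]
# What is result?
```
Trace:
  elem=0
  elem=1
  elem=2
  elem=3
  result=[1, 3, 5, 7]

Final answer: [1, 3, 5, 7]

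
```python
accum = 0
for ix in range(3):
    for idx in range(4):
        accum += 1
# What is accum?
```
Trace:
  accum=0
  accum=1, ix=0, idx=0
  accum=2, ix=0, idx=1
  accum=3, ix=0, idx=2
  accum=4, ix=0, idx=3
  accum=5, ix=1, idx=0
  accum=6, ix=1, idx=1
  accum=7, ix=1, idx=2
  accum=8, ix=1, idx=3
  accum=9, ix=2, idx=0
  accum=10, ix=2, idx=1
  accum=11, ix=2, idx=2
  accum=12, ix=2, idx=3

Final answer: 12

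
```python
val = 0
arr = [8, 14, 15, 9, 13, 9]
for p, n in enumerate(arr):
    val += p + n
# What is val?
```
Trace:
  val=0
  val=8, p=0, n=8
  val=23, p=1, n=14
  val=40, p=2, n=15
  val=52, p=3, n=9
  val=69, p=4, n=13
  val=83, p=5, n=9

Final answer: 83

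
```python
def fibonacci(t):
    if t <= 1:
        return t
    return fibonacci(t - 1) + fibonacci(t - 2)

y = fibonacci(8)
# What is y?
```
Call trace (a repeated sub-call is expanded the first time; later identical calls just restate its return value):
fibonacci(t=8)
  fibonacci(t=7)
    fibonacci(t=6)
      fibonacci(t=5)
        fibonacci(t=4)
          fibonacci(t=3)
            fibonacci(t=2)
              fibonacci(t=1)
              -> return 1
              fibonacci(t=0)
              -> return 0
            -> return 1
            fibonacci(t=1)
            -> return 1
          -> return 2
          fibonacci(t=2) -> return 1  (same call as traced above)
        -> return 3
        fibonacci(t=3) -> return 2  (same call as traced above)
      -> return 5
      fibonacci(t=4) -> return 3  (same call as traced above)
    -> return 8
    fibonacci(t=5) -> return 5  (same call as traced above)
  -> return 13
  fibonacci(t=6) -> return 8  (same call as traced above)
-> return 21

Final answer: 21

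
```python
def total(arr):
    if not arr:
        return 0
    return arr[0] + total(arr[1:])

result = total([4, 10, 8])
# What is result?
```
Call trace:
total(arr=[4, 10, 8])
  total(arr=[10, 8])
    total(arr=[8])
      total(arr=[])
      -> return 0
    -> return 8
  -> return 18
-> return 22

Final answer: 22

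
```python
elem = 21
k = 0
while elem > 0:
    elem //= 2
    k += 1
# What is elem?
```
Trace:
  elem=21
  elem=21, k=0
  elem=10, k=1
  elem=5, k=2
  elem=2, k=3
  elem=1, k=4
  elem=0, k=5

Final answer: 0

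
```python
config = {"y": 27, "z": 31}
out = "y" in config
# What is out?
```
Trace:
  config={'y': 27, 'z': 31}
  config={'y': 27, 'z': 31}, out=True

Final answer: True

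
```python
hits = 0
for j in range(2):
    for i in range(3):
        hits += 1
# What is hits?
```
Trace:
  hits=0
  hits=1, j=0, i=0
  hits=2, j=0, i=1
  hits=3, j=0, i=2
  hits=4, j=1, i=0
  hits=5, j=1, i=1
  hits=6, j=1, i=2

Final answer: 6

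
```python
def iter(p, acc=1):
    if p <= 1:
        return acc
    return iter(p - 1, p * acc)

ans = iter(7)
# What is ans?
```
Call trace:
iter(p=7, acc=1)
  iter(p=6, acc=7)
    iter(p=5, acc=42)
      iter(p=4, acc=210)
        iter(p=3, acc=840)
          iter(p=2, acc=2520)
            iter(p=1, acc=5040)
            -> return 5040
          -> return 5040
        -> return 5040
      -> return 5040
    -> return 5040
  -> return 5040
-> return 5040

Final answer: 5040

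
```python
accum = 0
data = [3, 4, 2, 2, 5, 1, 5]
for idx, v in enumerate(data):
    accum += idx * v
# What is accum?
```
Trace:
  accum=0
  accum=0, idx=0, v=3
  accum=4, idx=1, v=4
  accum=8, idx=2, v=2
  accum=14, idx=3, v=2
  accum=34, idx=4, v=5
  accum=39, idx=5, v=1
  accum=69, idx=6, v=5

Final answer: 69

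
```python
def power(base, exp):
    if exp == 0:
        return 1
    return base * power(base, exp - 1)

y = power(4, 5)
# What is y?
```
Call trace:
power(base=4, exp=5)
  power(base=4, exp=4)
    power(base=4, exp=3)
      power(base=4, exp=2)
        power(base=4, exp=1)
          power(base=4, exp=0)
          -> return 1
        -> return 4
      -> return 16
    -> return 64
  -> return 256
-> return 1024

Final answer: 1024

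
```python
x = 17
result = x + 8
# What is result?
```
Trace:
  x=17
  x=17, result=25

Final answer: 25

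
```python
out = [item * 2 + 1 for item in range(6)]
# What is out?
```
Trace:
  item=0
  item=1
  item=2
  item=3
  item=4
  item=5
  out=[1, 3, 5, 7, 9, 11]

Final answer: [1, 3, 5, 7, 9, 11]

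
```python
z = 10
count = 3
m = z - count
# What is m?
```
Trace:
  z=10
  z=10, count=3
  z=10, count=3, m=7

Final answer: 7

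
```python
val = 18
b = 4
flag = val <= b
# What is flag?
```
Trace:
  val=18
  val=18, b=4
  val=18, b=4, flag=False

Final answer: False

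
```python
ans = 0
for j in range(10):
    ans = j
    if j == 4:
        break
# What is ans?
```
Trace:
  ans=0
  ans=0, j=0
  ans=1, j=1
  ans=2, j=2
  ans=3, j=3
  ans=4, j=4

Final answer: 4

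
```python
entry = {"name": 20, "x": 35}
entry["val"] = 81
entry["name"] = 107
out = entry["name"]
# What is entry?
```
Trace:
  entry={'name': 20, 'x': 35}
  entry={'name': 20, 'x': 35, 'val': 81}
  entry={'name': 107, 'x': 35, 'val': 81}
  entry={'name': 107, 'x': 35, 'val': 81}, out=107

Final answer: {'name': 107, 'x': 35, 'val': 81}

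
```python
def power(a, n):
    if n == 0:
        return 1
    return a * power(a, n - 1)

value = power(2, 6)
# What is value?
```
Call trace:
power(a=2, n=6)
  power(a=2, n=5)
    power(a=2, n=4)
      power(a=2, n=3)
        power(a=2, n=2)
          power(a=2, n=1)
            power(a=2, n=0)
            -> return 1
          -> return 2
        -> return 4
      -> return 8
    -> return 16
  -> return 32
-> return 64

Final answer: 64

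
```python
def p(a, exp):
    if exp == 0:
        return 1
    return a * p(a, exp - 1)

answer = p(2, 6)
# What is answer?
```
Call trace:
p(a=2, exp=6)
  p(a=2, exp=5)
    p(a=2, exp=4)
      p(a=2, exp=3)
        p(a=2, exp=2)
          p(a=2, exp=1)
            p(a=2, exp=0)
            -> return 1
          -> return 2
        -> return 4
      -> return 8
    -> return 16
  -> return 32
-> return 64

Final answer: 64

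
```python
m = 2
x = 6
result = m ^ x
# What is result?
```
Trace:
  m=2
  m=2, x=6
  m=2, x=6, result=4

Final answer: 4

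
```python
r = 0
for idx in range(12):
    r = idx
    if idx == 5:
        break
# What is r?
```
Trace:
  r=0
  r=0, idx=0
  r=1, idx=1
  r=2, idx=2
  r=3, idx=3
  r=4, idx=4
  r=5, idx=5

Final answer: 5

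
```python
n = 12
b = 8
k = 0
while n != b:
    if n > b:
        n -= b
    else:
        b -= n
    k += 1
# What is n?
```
Trace:
  n=12
  n=12, b=8
  n=12, b=8, k=0
  n=4, b=8, k=1
  n=4, b=4, k=2

Final answer: 4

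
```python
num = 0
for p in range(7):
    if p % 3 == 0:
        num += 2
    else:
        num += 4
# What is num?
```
Trace:
  num=0
  num=2, p=0
  num=6, p=1
  num=10, p=2
  num=12, p=3
  num=16, p=4
  num=20, p=5
  num=22, p=6

Final answer: 22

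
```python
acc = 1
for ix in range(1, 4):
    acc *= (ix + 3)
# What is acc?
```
Trace:
  acc=1
  acc=4, ix=1
  acc=20, ix=2
  acc=120, ix=3

Final answer: 120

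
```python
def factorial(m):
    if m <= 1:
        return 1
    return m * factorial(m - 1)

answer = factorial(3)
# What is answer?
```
Call trace:
factorial(m=3)
  factorial(m=2)
    factorial(m=1)
    -> return 1
  -> return 2
-> return 6

Final answer: 6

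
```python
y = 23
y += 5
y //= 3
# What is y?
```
Trace:
  y=23
  y=28
  y=9

Final answer: 9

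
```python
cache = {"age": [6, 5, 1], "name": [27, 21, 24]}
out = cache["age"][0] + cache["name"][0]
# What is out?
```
Trace:
  cache={'age': [6, 5, 1], 'name': [27, 21, 24]}
  cache={'age': [6, 5, 1], 'name': [27, 21, 24]}, out=33

Final answer: 33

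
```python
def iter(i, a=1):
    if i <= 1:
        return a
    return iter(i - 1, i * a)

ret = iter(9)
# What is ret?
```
Call trace:
iter(i=9, a=1)
  iter(i=8, a=9)
    iter(i=7, a=72)
      iter(i=6, a=504)
        iter(i=5, a=3024)
          iter(i=4, a=15120)
            iter(i=3, a=60480)
              iter(i=2, a=181440)
                iter(i=1, a=362880)
                -> return 362880
              -> return 362880
            -> return 362880
          -> return 362880
        -> return 362880
      -> return 362880
    -> return 362880
  -> return 362880
-> return 362880

Final answer: 362880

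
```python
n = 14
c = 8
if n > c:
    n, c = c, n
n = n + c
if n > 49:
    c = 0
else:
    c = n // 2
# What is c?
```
Trace:
  n=14
  n=14, c=8
  n=8, c=14
  n=22, c=14
  n=22, c=11

Final answer: 11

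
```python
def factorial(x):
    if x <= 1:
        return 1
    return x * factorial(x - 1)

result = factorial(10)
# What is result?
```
Call trace:
factorial(x=10)
  factorial(x=9)
    factorial(x=8)
      factorial(x=7)
        factorial(x=6)
          factorial(x=5)
            factorial(x=4)
              factorial(x=3)
                factorial(x=2)
                  factorial(x=1)
                  -> return 1
                -> return 2
              -> return 6
            -> return 24
          -> return 120
        -> return 720
      -> return 5040
    -> return 40320
  -> return 362880
-> return 3628800

Final answer: 3628800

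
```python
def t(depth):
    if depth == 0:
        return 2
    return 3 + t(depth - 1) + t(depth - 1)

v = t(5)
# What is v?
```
Call trace (a repeated sub-call is expanded the first time; later identical calls just restate its return value):
t(depth=5)
  t(depth=4)
    t(depth=3)
      t(depth=2)
        t(depth=1)
          t(depth=0)
          -> return 2
          t(depth=0)
          -> return 2
        -> return 7
        t(depth=1) -> return 7  (same call as traced above)
      -> return 17
      t(depth=2) -> return 17  (same call as traced above)
    -> return 37
    t(depth=3) -> return 37  (same call as traced above)
  -> return 77
  t(depth=4) -> return 77  (same call as traced above)
-> return 157

Final answer: 157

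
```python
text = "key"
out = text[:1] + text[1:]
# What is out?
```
Trace:
  text='key'
  text='key', out='key'

Final answer: 'key'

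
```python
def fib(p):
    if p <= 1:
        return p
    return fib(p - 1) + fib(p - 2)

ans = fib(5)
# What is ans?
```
Call trace (a repeated sub-call is expanded the first time; later identical calls just restate its return value):
fib(p=5)
  fib(p=4)
    fib(p=3)
      fib(p=2)
        fib(p=1)
        -> return 1
        fib(p=0)
        -> return 0
      -> return 1
      fib(p=1)
      -> return 1
    -> return 2
    fib(p=2) -> return 1  (same call as traced above)
  -> return 3
  fib(p=3) -> return 2  (same call as traced above)
-> return 5

Final answer: 5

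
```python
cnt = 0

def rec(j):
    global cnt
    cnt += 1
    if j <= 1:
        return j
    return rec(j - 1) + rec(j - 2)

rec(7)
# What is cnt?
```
Call trace (a repeated sub-call is expanded the first time; later identical calls just restate its return value):
rec(j=7)
  rec(j=6)
    rec(j=5)
      rec(j=4)
        rec(j=3)
          rec(j=2)
            rec(j=1)
            -> return 1
            rec(j=0)
            -> return 0
          -> return 1
          rec(j=1)
          -> return 1
        -> return 2
        rec(j=2) -> return 1  (same call as traced above)
      -> return 3
      rec(j=3) -> return 2  (same call as traced above)
    -> return 5
    rec(j=4) -> return 3  (same call as traced above)
  -> return 8
  rec(j=5) -> return 5  (same call as traced above)
-> return 13

cnt is incremented once per call, so count the calls in each subtree. Let C(j) = number of calls made by rec(j).
C(0) = C(1) = 1 (base case, no recursion); C(j) = 1 + C(j - 1) + C(j - 2) otherwise.
C(2) = 1 + C(1) + C(0) = 1 + 1 + 1 = 3
C(3) = 1 + C(2) + C(1) = 1 + 3 + 1 = 5
C(4) = 1 + C(3) + C(2) = 1 + 5 + 3 = 9
C(5) = 1 + C(4) + C(3) = 1 + 9 + 5 = 15
C(6) = 1 + C(5) + C(4) = 1 + 15 + 9 = 25
C(7) = 1 + C(6) + C(5) = 1 + 25 + 15 = 41
cnt = C(7) = 41

Final answer: 41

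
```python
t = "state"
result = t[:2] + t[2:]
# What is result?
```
Trace:
  t='state'
  t='state', result='state'

Final answer: 'state'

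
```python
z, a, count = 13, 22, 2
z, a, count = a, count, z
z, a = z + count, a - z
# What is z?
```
Trace:
  z=13, a=22, count=2
  z=22, a=2, count=13
  z=35, a=-20, count=13

Final answer: 35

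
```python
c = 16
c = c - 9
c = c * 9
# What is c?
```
Trace:
  c=16
  c=7
  c=63

Final answer: 63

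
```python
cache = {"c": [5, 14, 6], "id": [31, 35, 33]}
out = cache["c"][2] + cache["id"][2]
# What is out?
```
Trace:
  cache={'c': [5, 14, 6], 'id': [31, 35, 33]}
  cache={'c': [5, 14, 6], 'id': [31, 35, 33]}, out=39

Final answer: 39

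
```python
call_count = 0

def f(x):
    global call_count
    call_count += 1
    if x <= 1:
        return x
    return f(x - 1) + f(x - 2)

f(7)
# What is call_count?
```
Call trace (a repeated sub-call is expanded the first time; later identical calls just restate its return value):
f(x=7)
  f(x=6)
    f(x=5)
      f(x=4)
        f(x=3)
          f(x=2)
            f(x=1)
            -> return 1
            f(x=0)
            -> return 0
          -> return 1
          f(x=1)
          -> return 1
        -> return 2
        f(x=2) -> return 1  (same call as traced above)
      -> return 3
      f(x=3) -> return 2  (same call as traced above)
    -> return 5
    f(x=4) -> return 3  (same call as traced above)
  -> return 8
  f(x=5) -> return 5  (same call as traced above)
-> return 13

call_count is incremented once per call, so count the calls in each subtree. Let C(x) = number of calls made by f(x).
C(0) = C(1) = 1 (base case, no recursion); C(x) = 1 + C(x - 1) + C(x - 2) otherwise.
C(2) = 1 + C(1) + C(0) = 1 + 1 + 1 = 3
C(3) = 1 + C(2) + C(1) = 1 + 3 + 1 = 5
C(4) = 1 + C(3) + C(2) = 1 + 5 + 3 = 9
C(5) = 1 + C(4) + C(3) = 1 + 9 + 5 = 15
C(6) = 1 + C(5) + C(4) = 1 + 15 + 9 = 25
C(7) = 1 + C(6) + C(5) = 1 + 25 + 15 = 41
call_count = C(7) = 41

Final answer: 41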